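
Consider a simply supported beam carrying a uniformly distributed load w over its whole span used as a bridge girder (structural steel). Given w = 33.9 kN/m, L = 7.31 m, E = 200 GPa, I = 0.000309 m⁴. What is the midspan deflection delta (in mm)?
Model: a simply supported beam carrying a uniformly distributed load w over its whole span, so delta = (5·w·L^4) / (384·E·I).
Convert to SI units:
  w = 33.9 kN/m = 33900 N/m
  E = 200 GPa = 2 × 10¹¹ Pa
Substitute:
  delta = (5 × 33900 × 7.31^4) / (384 × (2 × 10¹¹) × 0.000309)
  delta = 0.02039 m
Convert: delta = 0.02039 m = 20.39 mm
Final answer: delta = 20.39 mm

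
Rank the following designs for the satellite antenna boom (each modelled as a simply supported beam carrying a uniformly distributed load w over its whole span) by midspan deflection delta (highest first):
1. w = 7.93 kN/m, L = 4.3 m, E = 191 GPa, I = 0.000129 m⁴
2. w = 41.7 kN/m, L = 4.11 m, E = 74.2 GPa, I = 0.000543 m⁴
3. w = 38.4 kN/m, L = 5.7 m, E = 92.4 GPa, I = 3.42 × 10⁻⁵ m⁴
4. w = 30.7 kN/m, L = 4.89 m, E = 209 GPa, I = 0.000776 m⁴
Model: a simply supported beam carrying a uniformly distributed load w over its whole span, so delta = (5·w·L^4) / (384·E·I) (SI units).
  Case 1: delta = (5 × 7930 × 4.3^4) / (384 × (1.91 × 10¹¹) × 0.000129) = 0.001433 m = 1.433 mm
  Case 2: delta = (5 × 41700 × 4.11^4) / (384 × (7.42 × 10¹⁰) × 0.000543) = 0.003845 m = 3.845 mm
  Case 3: delta = (5 × 38400 × 5.7^4) / (384 × (9.24 × 10¹⁰) × (3.42 × 10⁻⁵)) = 0.167 m = 167 mm
  Case 4: delta = (5 × 30700 × 4.89^4) / (384 × (2.09 × 10¹¹) × 0.000776) = 0.001409 m = 1.409 mm
Ordering: 167 mm (case 3) > 3.845 mm (case 2) > 1.433 mm (case 1) > 1.409 mm (case 4)
Final answer: 3, 2, 1, 4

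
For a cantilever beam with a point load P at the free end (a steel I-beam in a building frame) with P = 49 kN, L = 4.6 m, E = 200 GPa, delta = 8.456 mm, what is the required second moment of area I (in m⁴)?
Model: a cantilever beam with a point load P at the free end, so delta = (P·L^3) / (3·E·I).
Solve for I: I = (P·L^3) / (3·delta·E).
Convert to SI units:
  P = 49 kN = 49000 N
  E = 200 GPa = 2 × 10¹¹ Pa
  delta = 8.456 mm = 0.008456 m
Substitute:
  I = (49000 × 4.6^3) / (3 × 0.008456 × (2 × 10¹¹))
  I = 0.0009401 m⁴
Final answer: I = 0.0009401 m⁴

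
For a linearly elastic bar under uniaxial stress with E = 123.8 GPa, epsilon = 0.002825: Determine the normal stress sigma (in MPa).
Model: a linearly elastic bar under uniaxial stress, so sigma = E·epsilon.
Convert to SI units:
  E = 123.8 GPa = 1.238 × 10¹¹ Pa
Substitute:
  sigma = (1.238 × 10¹¹) × 0.002825
  sigma = 3.497 × 10⁸ Pa
Convert: sigma = 3.497 × 10⁸ Pa = 349.7 MPa
Final answer: sigma = 349.7 MPa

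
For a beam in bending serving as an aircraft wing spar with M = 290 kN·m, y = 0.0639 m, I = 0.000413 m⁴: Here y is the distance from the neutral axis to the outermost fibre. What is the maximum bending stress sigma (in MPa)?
Model: a beam in bending, so sigma = (M·y) / I.
Convert to SI units:
  M = 290 kN·m = 290000 N·m
Substitute:
  sigma = (290000 × 0.0639) / 0.000413
  sigma = 4.487 × 10⁷ Pa
Convert: sigma = 4.487 × 10⁷ Pa = 44.87 MPa
Final answer: sigma = 44.87 MPa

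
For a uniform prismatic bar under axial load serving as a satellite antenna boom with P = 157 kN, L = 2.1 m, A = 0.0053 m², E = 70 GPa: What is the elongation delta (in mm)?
Model: a uniform prismatic bar under axial load, so delta = (P·L) / (A·E).
Convert to SI units:
  P = 157 kN = 157000 N
  E = 70 GPa = 7 × 10¹⁰ Pa
Substitute:
  delta = (157000 × 2.1) / (0.0053 × (7 × 10¹⁰))
  delta = 0.0008887 m
Convert: delta = 0.0008887 m = 0.8887 mm
Final answer: delta = 0.8887 mm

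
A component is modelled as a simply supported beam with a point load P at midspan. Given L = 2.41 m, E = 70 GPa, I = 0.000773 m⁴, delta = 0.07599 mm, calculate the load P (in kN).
Model: a simply supported beam with a point load P at midspan, so delta = (P·L^3) / (48·E·I).
Solve for P: P = (48·delta·E·I) / L^3.
Convert to SI units:
  E = 70 GPa = 7 × 10¹⁰ Pa
  delta = 0.07599 mm = 7.599 × 10⁻⁵ m
Substitute:
  P = (48 × (7.599 × 10⁻⁵) × (7 × 10¹⁰) × 0.000773) / 2.41^3
  P = 14100 N
Convert: P = 14100 N = 14.1 kN
Final answer: P = 14.1 kN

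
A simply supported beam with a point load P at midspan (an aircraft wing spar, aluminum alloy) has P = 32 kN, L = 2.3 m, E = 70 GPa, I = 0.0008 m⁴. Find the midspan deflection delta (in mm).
Model: a simply supported beam with a point load P at midspan, so delta = (P·L^3) / (48·E·I).
Convert to SI units:
  P = 32 kN = 32000 N
  E = 70 GPa = 7 × 10¹⁰ Pa
Substitute:
  delta = (32000 × 2.3^3) / (48 × (7 × 10¹⁰) × 0.0008)
  delta = 0.0001448 m
Convert: delta = 0.0001448 m = 0.1448 mm
Final answer: delta = 0.1448 mm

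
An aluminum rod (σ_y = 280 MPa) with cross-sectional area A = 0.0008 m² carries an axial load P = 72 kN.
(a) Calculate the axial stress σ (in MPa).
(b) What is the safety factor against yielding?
(a) Axial stress σ = P/A. Convert P = 72 kN = 72000 N.
  σ = 72000 / 0.0008 = 9 × 10⁷ Pa = 90 MPa
(b) Safety factor SF = σ_y/σ = 280 / 90 = 3.111
Final answer: (a) σ = 90 MPa, (b) SF = 3.111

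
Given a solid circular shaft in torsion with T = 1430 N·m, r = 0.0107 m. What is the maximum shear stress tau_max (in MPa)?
Model: a solid circular shaft in torsion, so tau_max = (2·T) / (π·r^3).
Substitute:
  tau_max = (2 × 1430) / (π × 0.0107^3)
  tau_max = 7.431 × 10⁸ Pa
Convert: tau_max = 7.431 × 10⁸ Pa = 743.1 MPa
Final answer: tau_max = 743.1 MPa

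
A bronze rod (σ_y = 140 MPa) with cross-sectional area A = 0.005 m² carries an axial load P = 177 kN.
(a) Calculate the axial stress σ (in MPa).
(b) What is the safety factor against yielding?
(a) Axial stress σ = P/A. Convert P = 177 kN = 177000 N.
  σ = 177000 / 0.005 = 3.54 × 10⁷ Pa = 35.4 MPa
(b) Safety factor SF = σ_y/σ = 140 / 35.4 = 3.955
Final answer: (a) σ = 35.4 MPa, (b) SF = 3.955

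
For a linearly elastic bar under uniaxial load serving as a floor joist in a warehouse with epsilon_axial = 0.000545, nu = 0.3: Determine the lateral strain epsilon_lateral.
Model: a linearly elastic bar under uniaxial load, so epsilon_lateral = -nu·epsilon_axial.
Substitute:
  epsilon_lateral = -(0.3 × 0.000545)
  epsilon_lateral = -0.0001635
Final answer: epsilon_lateral = -0.0001635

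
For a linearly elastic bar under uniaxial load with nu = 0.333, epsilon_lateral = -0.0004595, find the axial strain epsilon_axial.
Model: a linearly elastic bar under uniaxial load, so epsilon_lateral = -nu·epsilon_axial.
Solve for epsilon_axial: epsilon_axial = -epsilon_lateral / nu.
Substitute:
  epsilon_axial = -(-0.0004595) / 0.333
  epsilon_axial = 0.00138
Final answer: epsilon_axial = 0.00138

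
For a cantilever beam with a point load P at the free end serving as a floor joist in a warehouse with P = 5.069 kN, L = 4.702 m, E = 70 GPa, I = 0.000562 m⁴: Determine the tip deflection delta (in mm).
Model: a cantilever beam with a point load P at the free end, so delta = (P·L^3) / (3·E·I).
Convert to SI units:
  P = 5.069 kN = 5069 N
  E = 70 GPa = 7 × 10¹⁰ Pa
Substitute:
  delta = (5069 × 4.702^3) / (3 × (7 × 10¹⁰) × 0.000562)
  delta = 0.004465 m
Convert: delta = 0.004465 m = 4.465 mm
Final answer: delta = 4.465 mm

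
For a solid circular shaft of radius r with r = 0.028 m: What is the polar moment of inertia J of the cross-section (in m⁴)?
Model: a solid circular shaft of radius r, so J = (π·r^4) / 2.
Substitute:
  J = (π × 0.028^4) / 2
  J = 9.655 × 10⁻⁷ m⁴
Final answer: J = 9.655 × 10⁻⁷ m⁴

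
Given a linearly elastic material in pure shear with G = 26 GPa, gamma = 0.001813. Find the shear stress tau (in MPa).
Model: a linearly elastic material in pure shear, so tau = G·gamma.
Convert to SI units:
  G = 26 GPa = 2.6 × 10¹⁰ Pa
Substitute:
  tau = (2.6 × 10¹⁰) × 0.001813
  tau = 4.714 × 10⁷ Pa
Convert: tau = 4.714 × 10⁷ Pa = 47.14 MPa
Final answer: tau = 47.14 MPa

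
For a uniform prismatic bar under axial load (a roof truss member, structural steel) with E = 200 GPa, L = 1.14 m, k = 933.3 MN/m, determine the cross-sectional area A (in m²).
Model: a uniform prismatic bar under axial load, so k = (A·E) / L.
Solve for A: A = (k·L) / E.
Convert to SI units:
  E = 200 GPa = 2 × 10¹¹ Pa
  k = 933.3 MN/m = 9.333 × 10⁸ N/m
Substitute:
  A = ((9.333 × 10⁸) × 1.14) / (2 × 10¹¹)
  A = 0.00532 m²
Final answer: A = 0.00532 m²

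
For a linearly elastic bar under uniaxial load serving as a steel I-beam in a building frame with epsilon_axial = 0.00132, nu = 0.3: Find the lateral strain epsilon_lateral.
Model: a linearly elastic bar under uniaxial load, so epsilon_lateral = -nu·epsilon_axial.
Substitute:
  epsilon_lateral = -(0.3 × 0.00132)
  epsilon_lateral = -0.000396
Final answer: epsilon_lateral = -0.000396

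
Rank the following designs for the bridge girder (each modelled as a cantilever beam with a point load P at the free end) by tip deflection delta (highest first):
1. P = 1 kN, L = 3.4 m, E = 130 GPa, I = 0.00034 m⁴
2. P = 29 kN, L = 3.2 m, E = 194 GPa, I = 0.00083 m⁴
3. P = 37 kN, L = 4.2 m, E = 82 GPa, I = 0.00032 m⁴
Model: a cantilever beam with a point load P at the free end, so delta = (P·L^3) / (3·E·I) (SI units).
  Case 1: delta = (1000 × 3.4^3) / (3 × (1.3 × 10¹¹) × 0.00034) = 0.0002964 m = 0.2964 mm
  Case 2: delta = (29000 × 3.2^3) / (3 × (1.94 × 10¹¹) × 0.00083) = 0.001967 m = 1.967 mm
  Case 3: delta = (37000 × 4.2^3) / (3 × (8.2 × 10¹⁰) × 0.00032) = 0.03482 m = 34.82 mm
Ordering: 34.82 mm (case 3) > 1.967 mm (case 2) > 0.2964 mm (case 1)
Final answer: 3, 2, 1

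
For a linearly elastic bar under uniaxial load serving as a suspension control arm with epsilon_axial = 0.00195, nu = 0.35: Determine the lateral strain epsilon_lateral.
Model: a linearly elastic bar under uniaxial load, so epsilon_lateral = -nu·epsilon_axial.
Substitute:
  epsilon_lateral = -(0.35 × 0.00195)
  epsilon_lateral = -0.0006825
Final answer: epsilon_lateral = -0.0006825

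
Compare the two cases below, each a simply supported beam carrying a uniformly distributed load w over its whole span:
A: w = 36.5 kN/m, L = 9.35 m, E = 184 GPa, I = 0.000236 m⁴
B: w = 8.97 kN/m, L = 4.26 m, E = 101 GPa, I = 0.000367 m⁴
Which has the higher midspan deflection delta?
Model: a simply supported beam carrying a uniformly distributed load w over its whole span, so delta = (5·w·L^4) / (384·E·I) (SI units).
  A: delta = (5 × 36500 × 9.35^4) / (384 × (1.84 × 10¹¹) × 0.000236) = 0.08365 m = 83.65 mm
  B: delta = (5 × 8970 × 4.26^4) / (384 × (1.01 × 10¹¹) × 0.000367) = 0.001038 m = 1.038 mm
83.65 mm > 1.038 mm, so A is larger.
Final answer: A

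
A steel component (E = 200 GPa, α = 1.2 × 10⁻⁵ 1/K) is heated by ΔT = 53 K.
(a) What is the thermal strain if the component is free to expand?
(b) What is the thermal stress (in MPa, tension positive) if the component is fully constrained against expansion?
(a) Free thermal strain ε_th = α·ΔT = (1.2 × 10⁻⁵) × 53 = 0.000636
(b) Fully constrained, the expansion is suppressed, so σ = -E·α·ΔT. Convert E = 200 GPa = 2 × 10¹¹ Pa.
  σ = -(2 × 10¹¹) × (1.2 × 10⁻⁵) × 53 = -1.272 × 10⁸ Pa = -127.2 MPa (compressive)
Final answer: (a) ε_th = 0.000636, (b) σ = -127.2 MPa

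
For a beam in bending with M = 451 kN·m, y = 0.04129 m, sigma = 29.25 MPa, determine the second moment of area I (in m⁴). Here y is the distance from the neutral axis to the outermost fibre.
Model: a beam in bending, so sigma = (M·y) / I.
Solve for I: I = (M·y) / sigma.
Convert to SI units:
  M = 451 kN·m = 451000 N·m
  sigma = 29.25 MPa = 2.925 × 10⁷ Pa
Substitute:
  I = (451000 × 0.04129) / (2.925 × 10⁷)
  I = 0.0006366 m⁴
Final answer: I = 0.0006366 m⁴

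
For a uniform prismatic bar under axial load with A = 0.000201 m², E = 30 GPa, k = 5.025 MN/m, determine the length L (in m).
Model: a uniform prismatic bar under axial load, so k = (A·E) / L.
Solve for L: L = (A·E) / k.
Convert to SI units:
  E = 30 GPa = 3 × 10¹⁰ Pa
  k = 5.025 MN/m = 5.025 × 10⁶ N/m
Substitute:
  L = (0.000201 × (3 × 10¹⁰)) / (5.025 × 10⁶)
  L = 1.2 m
Final answer: L = 1.2 m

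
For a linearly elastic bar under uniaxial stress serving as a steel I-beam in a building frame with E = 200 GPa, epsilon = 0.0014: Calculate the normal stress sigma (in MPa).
Model: a linearly elastic bar under uniaxial stress, so sigma = E·epsilon.
Convert to SI units:
  E = 200 GPa = 2 × 10¹¹ Pa
Substitute:
  sigma = (2 × 10¹¹) × 0.0014
  sigma = 2.8 × 10⁸ Pa
Convert: sigma = 2.8 × 10⁸ Pa = 280 MPa
Final answer: sigma = 280 MPa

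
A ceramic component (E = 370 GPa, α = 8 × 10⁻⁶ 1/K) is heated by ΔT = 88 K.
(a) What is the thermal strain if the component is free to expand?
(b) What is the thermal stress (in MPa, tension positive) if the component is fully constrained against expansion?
(a) Free thermal strain ε_th = α·ΔT = (8 × 10⁻⁶) × 88 = 0.000704
(b) Fully constrained, the expansion is suppressed, so σ = -E·α·ΔT. Convert E = 370 GPa = 3.7 × 10¹¹ Pa.
  σ = -(3.7 × 10¹¹) × (8 × 10⁻⁶) × 88 = -2.605 × 10⁸ Pa = -260.5 MPa (compressive)
Final answer: (a) ε_th = 0.000704, (b) σ = -260.5 MPa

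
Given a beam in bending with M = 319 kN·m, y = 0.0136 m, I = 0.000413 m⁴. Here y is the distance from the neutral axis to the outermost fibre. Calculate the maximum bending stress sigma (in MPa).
Model: a beam in bending, so sigma = (M·y) / I.
Convert to SI units:
  M = 319 kN·m = 319000 N·m
Substitute:
  sigma = (319000 × 0.0136) / 0.000413
  sigma = 1.05 × 10⁷ Pa
Convert: sigma = 1.05 × 10⁷ Pa = 10.5 MPa
Final answer: sigma = 10.5 MPa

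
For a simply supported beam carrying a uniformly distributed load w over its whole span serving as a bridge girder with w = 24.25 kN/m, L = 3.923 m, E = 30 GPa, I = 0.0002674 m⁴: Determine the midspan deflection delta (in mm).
Model: a simply supported beam carrying a uniformly distributed load w over its whole span, so delta = (5·w·L^4) / (384·E·I).
Convert to SI units:
  w = 24.25 kN/m = 24250 N/m
  E = 30 GPa = 3 × 10¹⁰ Pa
Substitute:
  delta = (5 × 24250 × 3.923^4) / (384 × (3 × 10¹⁰) × 0.0002674)
  delta = 0.009323 m
Convert: delta = 0.009323 m = 9.323 mm
Final answer: delta = 9.323 mm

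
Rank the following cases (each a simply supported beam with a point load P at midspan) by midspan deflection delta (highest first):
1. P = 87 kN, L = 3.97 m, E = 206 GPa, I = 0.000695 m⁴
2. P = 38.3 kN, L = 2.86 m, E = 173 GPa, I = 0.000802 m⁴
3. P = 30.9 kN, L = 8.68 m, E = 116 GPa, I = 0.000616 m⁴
Model: a simply supported beam with a point load P at midspan, so delta = (P·L^3) / (48·E·I) (SI units).
  Case 1: delta = (87000 × 3.97^3) / (48 × (2.06 × 10¹¹) × 0.000695) = 0.0007921 m = 0.7921 mm
  Case 2: delta = (38300 × 2.86^3) / (48 × (1.73 × 10¹¹) × 0.000802) = 0.0001345 m = 0.1345 mm
  Case 3: delta = (30900 × 8.68^3) / (48 × (1.16 × 10¹¹) × 0.000616) = 0.005892 m = 5.892 mm
Ordering: 5.892 mm (case 3) > 0.7921 mm (case 1) > 0.1345 mm (case 2)
Final answer: 3, 1, 2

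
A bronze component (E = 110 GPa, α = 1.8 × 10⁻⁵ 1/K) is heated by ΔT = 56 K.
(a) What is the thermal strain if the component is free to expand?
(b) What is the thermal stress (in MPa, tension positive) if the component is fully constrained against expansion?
(a) Free thermal strain ε_th = α·ΔT = (1.8 × 10⁻⁵) × 56 = 0.001008
(b) Fully constrained, the expansion is suppressed, so σ = -E·α·ΔT. Convert E = 110 GPa = 1.1 × 10¹¹ Pa.
  σ = -(1.1 × 10¹¹) × (1.8 × 10⁻⁵) × 56 = -1.109 × 10⁸ Pa = -110.9 MPa (compressive)
Final answer: (a) ε_th = 0.001008, (b) σ = -110.9 MPa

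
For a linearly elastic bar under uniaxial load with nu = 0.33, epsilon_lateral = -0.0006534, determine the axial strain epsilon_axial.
Model: a linearly elastic bar under uniaxial load, so epsilon_lateral = -nu·epsilon_axial.
Solve for epsilon_axial: epsilon_axial = -epsilon_lateral / nu.
Substitute:
  epsilon_axial = -(-0.0006534) / 0.33
  epsilon_axial = 0.00198
Final answer: epsilon_axial = 0.00198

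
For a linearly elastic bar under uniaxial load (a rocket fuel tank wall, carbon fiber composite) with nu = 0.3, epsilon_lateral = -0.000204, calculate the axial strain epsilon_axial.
Model: a linearly elastic bar under uniaxial load, so epsilon_lateral = -nu·epsilon_axial.
Solve for epsilon_axial: epsilon_axial = -epsilon_lateral / nu.
Substitute:
  epsilon_axial = -(-0.000204) / 0.3
  epsilon_axial = 0.00068
Final answer: epsilon_axial = 0.00068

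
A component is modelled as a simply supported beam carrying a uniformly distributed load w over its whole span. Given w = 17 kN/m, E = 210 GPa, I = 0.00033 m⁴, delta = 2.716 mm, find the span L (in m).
Model: a simply supported beam carrying a uniformly distributed load w over its whole span, so delta = (5·w·L^4) / (384·E·I).
Solve for L: L = ((384·delta·E·I) / (5·w))^(1/4).
Convert to SI units:
  w = 17 kN/m = 17000 N/m
  E = 210 GPa = 2.1 × 10¹¹ Pa
  delta = 2.716 mm = 0.002716 m
Substitute:
  L = ((384 × 0.002716 × (2.1 × 10¹¹) × 0.00033) / (5 × 17000))^(1/4)
  L = 5.4 m
Final answer: L = 5.4 m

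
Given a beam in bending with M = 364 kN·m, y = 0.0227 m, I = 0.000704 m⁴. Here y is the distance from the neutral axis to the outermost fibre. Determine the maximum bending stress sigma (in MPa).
Model: a beam in bending, so sigma = (M·y) / I.
Convert to SI units:
  M = 364 kN·m = 364000 N·m
Substitute:
  sigma = (364000 × 0.0227) / 0.000704
  sigma = 1.174 × 10⁷ Pa
Convert: sigma = 1.174 × 10⁷ Pa = 11.74 MPa
Final answer: sigma = 11.74 MPa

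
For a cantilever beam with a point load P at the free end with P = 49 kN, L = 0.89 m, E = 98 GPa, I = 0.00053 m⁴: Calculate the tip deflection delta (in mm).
Model: a cantilever beam with a point load P at the free end, so delta = (P·L^3) / (3·E·I).
Convert to SI units:
  P = 49 kN = 49000 N
  E = 98 GPa = 9.8 × 10¹⁰ Pa
Substitute:
  delta = (49000 × 0.89^3) / (3 × (9.8 × 10¹⁰) × 0.00053)
  delta = 0.0002217 m
Convert: delta = 0.0002217 m = 0.2217 mm
Final answer: delta = 0.2217 mm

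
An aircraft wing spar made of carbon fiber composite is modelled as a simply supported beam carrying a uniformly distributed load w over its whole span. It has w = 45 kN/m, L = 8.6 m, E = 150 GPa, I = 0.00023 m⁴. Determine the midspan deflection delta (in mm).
Model: a simply supported beam carrying a uniformly distributed load w over its whole span, so delta = (5·w·L^4) / (384·E·I).
Convert to SI units:
  w = 45 kN/m = 45000 N/m
  E = 150 GPa = 1.5 × 10¹¹ Pa
Substitute:
  delta = (5 × 45000 × 8.6^4) / (384 × (1.5 × 10¹¹) × 0.00023)
  delta = 0.0929 m
Convert: delta = 0.0929 m = 92.9 mm
Final answer: delta = 92.9 mm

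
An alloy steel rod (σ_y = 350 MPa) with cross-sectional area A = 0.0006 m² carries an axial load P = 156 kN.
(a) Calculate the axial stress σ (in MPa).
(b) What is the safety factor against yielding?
(a) Axial stress σ = P/A. Convert P = 156 kN = 156000 N.
  σ = 156000 / 0.0006 = 2.6 × 10⁸ Pa = 260 MPa
(b) Safety factor SF = σ_y/σ = 350 / 260 = 1.346
Final answer: (a) σ = 260 MPa, (b) SF = 1.346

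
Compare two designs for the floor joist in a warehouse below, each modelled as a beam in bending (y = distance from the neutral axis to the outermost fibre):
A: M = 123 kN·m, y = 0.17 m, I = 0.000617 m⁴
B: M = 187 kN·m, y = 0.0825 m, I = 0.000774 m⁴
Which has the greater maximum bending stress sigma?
Model: a beam in bending (y = distance from the neutral axis to the outermost fibre), so sigma = (M·y) / I (SI units).
  A: sigma = (123000 × 0.17) / 0.000617 = 3.389 × 10⁷ Pa = 33.89 MPa
  B: sigma = (187000 × 0.0825) / 0.000774 = 1.993 × 10⁷ Pa = 19.93 MPa
33.89 MPa > 19.93 MPa, so A is larger.
Final answer: A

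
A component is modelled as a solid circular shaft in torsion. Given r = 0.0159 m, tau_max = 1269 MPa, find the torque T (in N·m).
Model: a solid circular shaft in torsion, so tau_max = (2·T) / (π·r^3).
Solve for T: T = (π·tau_max·r^3) / 2.
Convert to SI units:
  tau_max = 1269 MPa = 1.269 × 10⁹ Pa
Substitute:
  T = (π × (1.269 × 10⁹) × 0.0159^3) / 2
  T = 8013 N·m
Final answer: T = 8013 N·m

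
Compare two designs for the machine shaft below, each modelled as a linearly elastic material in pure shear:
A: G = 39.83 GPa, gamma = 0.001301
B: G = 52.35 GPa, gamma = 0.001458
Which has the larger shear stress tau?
Model: a linearly elastic material in pure shear, so tau = G·gamma (SI units).
  A: tau = (3.983 × 10¹⁰) × 0.001301 = 5.182 × 10⁷ Pa = 51.82 MPa
  B: tau = (5.235 × 10¹⁰) × 0.001458 = 7.633 × 10⁷ Pa = 76.33 MPa
76.33 MPa > 51.82 MPa, so B is larger.
Final answer: B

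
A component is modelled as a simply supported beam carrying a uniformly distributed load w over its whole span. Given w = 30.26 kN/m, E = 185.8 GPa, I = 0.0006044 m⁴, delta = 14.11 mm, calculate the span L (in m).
Model: a simply supported beam carrying a uniformly distributed load w over its whole span, so delta = (5·w·L^4) / (384·E·I).
Solve for L: L = ((384·delta·E·I) / (5·w))^(1/4).
Convert to SI units:
  w = 30.26 kN/m = 30260 N/m
  E = 185.8 GPa = 1.858 × 10¹¹ Pa
  delta = 14.11 mm = 0.01411 m
Substitute:
  L = ((384 × 0.01411 × (1.858 × 10¹¹) × 0.0006044) / (5 × 30260))^(1/4)
  L = 7.963 m
Final answer: L = 7.963 m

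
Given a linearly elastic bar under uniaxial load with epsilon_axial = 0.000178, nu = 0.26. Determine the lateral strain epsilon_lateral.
Model: a linearly elastic bar under uniaxial load, so epsilon_lateral = -nu·epsilon_axial.
Substitute:
  epsilon_lateral = -(0.26 × 0.000178)
  epsilon_lateral = -4.628 × 10⁻⁵
Final answer: epsilon_lateral = -4.628 × 10⁻⁵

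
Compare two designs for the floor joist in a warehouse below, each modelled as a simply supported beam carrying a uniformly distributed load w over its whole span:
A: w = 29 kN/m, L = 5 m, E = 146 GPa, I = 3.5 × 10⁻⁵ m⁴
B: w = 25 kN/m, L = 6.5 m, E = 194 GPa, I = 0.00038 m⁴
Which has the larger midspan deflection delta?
Model: a simply supported beam carrying a uniformly distributed load w over its whole span, so delta = (5·w·L^4) / (384·E·I) (SI units).
  A: delta = (5 × 29000 × 5^4) / (384 × (1.46 × 10¹¹) × (3.5 × 10⁻⁵)) = 0.04618 m = 46.18 mm
  B: delta = (5 × 25000 × 6.5^4) / (384 × (1.94 × 10¹¹) × 0.00038) = 0.007882 m = 7.882 mm
46.18 mm > 7.882 mm, so A is larger.
Final answer: A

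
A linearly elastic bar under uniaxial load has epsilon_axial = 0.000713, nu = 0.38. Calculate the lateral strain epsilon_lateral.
Model: a linearly elastic bar under uniaxial load, so epsilon_lateral = -nu·epsilon_axial.
Substitute:
  epsilon_lateral = -(0.38 × 0.000713)
  epsilon_lateral = -0.0002709
Final answer: epsilon_lateral = -0.0002709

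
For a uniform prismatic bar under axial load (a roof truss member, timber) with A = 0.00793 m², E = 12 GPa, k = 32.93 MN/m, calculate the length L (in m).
Model: a uniform prismatic bar under axial load, so k = (A·E) / L.
Solve for L: L = (A·E) / k.
Convert to SI units:
  E = 12 GPa = 1.2 × 10¹⁰ Pa
  k = 32.93 MN/m = 3.293 × 10⁷ N/m
Substitute:
  L = (0.00793 × (1.2 × 10¹⁰)) / (3.293 × 10⁷)
  L = 2.89 m
Final answer: L = 2.89 m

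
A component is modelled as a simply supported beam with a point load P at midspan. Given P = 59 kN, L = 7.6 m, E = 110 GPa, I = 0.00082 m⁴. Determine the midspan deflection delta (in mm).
Model: a simply supported beam with a point load P at midspan, so delta = (P·L^3) / (48·E·I).
Convert to SI units:
  P = 59 kN = 59000 N
  E = 110 GPa = 1.1 × 10¹¹ Pa
Substitute:
  delta = (59000 × 7.6^3) / (48 × (1.1 × 10¹¹) × 0.00082)
  delta = 0.005982 m
Convert: delta = 0.005982 m = 5.982 mm
Final answer: delta = 5.982 mm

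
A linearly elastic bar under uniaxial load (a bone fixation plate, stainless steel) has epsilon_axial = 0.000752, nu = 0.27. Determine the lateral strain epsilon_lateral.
Model: a linearly elastic bar under uniaxial load, so epsilon_lateral = -nu·epsilon_axial.
Substitute:
  epsilon_lateral = -(0.27 × 0.000752)
  epsilon_lateral = -0.000203
Final answer: epsilon_lateral = -0.000203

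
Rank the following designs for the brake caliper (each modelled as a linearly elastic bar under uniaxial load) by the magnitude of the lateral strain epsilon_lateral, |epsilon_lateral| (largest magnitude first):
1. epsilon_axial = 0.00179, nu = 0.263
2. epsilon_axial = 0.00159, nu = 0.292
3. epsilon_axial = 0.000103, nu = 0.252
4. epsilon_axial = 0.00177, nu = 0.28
Model: a linearly elastic bar under uniaxial load, so epsilon_lateral = -nu·epsilon_axial (SI units).
  Case 1: epsilon_lateral = -(0.263 × 0.00179) = -0.0004708
  Case 2: epsilon_lateral = -(0.292 × 0.00159) = -0.0004643
  Case 3: epsilon_lateral = -(0.252 × 0.000103) = -2.596 × 10⁻⁵
  Case 4: epsilon_lateral = -(0.28 × 0.00177) = -0.0004956
Ordering by |epsilon_lateral|: 0.0004956 (case 4) > 0.0004708 (case 1) > 0.0004643 (case 2) > 2.596 × 10⁻⁵ (case 3)
Final answer: 4, 1, 2, 3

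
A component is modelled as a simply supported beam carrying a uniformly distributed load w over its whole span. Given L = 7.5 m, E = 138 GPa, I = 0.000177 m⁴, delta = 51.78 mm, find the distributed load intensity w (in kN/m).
Model: a simply supported beam carrying a uniformly distributed load w over its whole span, so delta = (5·w·L^4) / (384·E·I).
Solve for w: w = (384·delta·E·I) / (5·L^4).
Convert to SI units:
  E = 138 GPa = 1.38 × 10¹¹ Pa
  delta = 51.78 mm = 0.05178 m
Substitute:
  w = (384 × 0.05178 × (1.38 × 10¹¹) × 0.000177) / (5 × 7.5^4)
  w = 30700 N/m
Convert: w = 30700 N/m = 30.7 kN/m
Final answer: w = 30.7 kN/m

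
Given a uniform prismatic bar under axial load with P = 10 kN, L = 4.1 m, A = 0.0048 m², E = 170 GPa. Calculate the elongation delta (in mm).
Model: a uniform prismatic bar under axial load, so delta = (P·L) / (A·E).
Convert to SI units:
  P = 10 kN = 10000 N
  E = 170 GPa = 1.7 × 10¹¹ Pa
Substitute:
  delta = (10000 × 4.1) / (0.0048 × (1.7 × 10¹¹))
  delta = 5.025 × 10⁻⁵ m
Convert: delta = 5.025 × 10⁻⁵ m = 0.05025 mm
Final answer: delta = 0.05025 mm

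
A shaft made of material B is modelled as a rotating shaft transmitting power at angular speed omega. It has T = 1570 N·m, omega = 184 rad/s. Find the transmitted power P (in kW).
Model: a rotating shaft transmitting power at angular speed omega, so P = T·omega.
Substitute:
  P = 1570 × 184
  P = 288900 W
Convert: P = 288900 W = 288.9 kW
Final answer: P = 288.9 kW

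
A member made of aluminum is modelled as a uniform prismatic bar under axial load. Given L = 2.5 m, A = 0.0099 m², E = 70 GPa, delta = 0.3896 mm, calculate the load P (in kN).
Model: a uniform prismatic bar under axial load, so delta = (P·L) / (A·E).
Solve for P: P = (delta·A·E) / L.
Convert to SI units:
  E = 70 GPa = 7 × 10¹⁰ Pa
  delta = 0.3896 mm = 0.0003896 m
Substitute:
  P = (0.0003896 × 0.0099 × (7 × 10¹⁰)) / 2.5
  P = 108000 N
Convert: P = 108000 N = 108 kN
Final answer: P = 108 kN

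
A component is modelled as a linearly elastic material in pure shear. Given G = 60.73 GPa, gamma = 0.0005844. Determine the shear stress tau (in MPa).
Model: a linearly elastic material in pure shear, so tau = G·gamma.
Convert to SI units:
  G = 60.73 GPa = 6.073 × 10¹⁰ Pa
Substitute:
  tau = (6.073 × 10¹⁰) × 0.0005844
  tau = 3.549 × 10⁷ Pa
Convert: tau = 3.549 × 10⁷ Pa = 35.49 MPa
Final answer: tau = 35.49 MPa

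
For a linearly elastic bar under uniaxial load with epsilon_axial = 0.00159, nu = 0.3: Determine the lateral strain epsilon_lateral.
Model: a linearly elastic bar under uniaxial load, so epsilon_lateral = -nu·epsilon_axial.
Substitute:
  epsilon_lateral = -(0.3 × 0.00159)
  epsilon_lateral = -0.000477
Final answer: epsilon_lateral = -0.000477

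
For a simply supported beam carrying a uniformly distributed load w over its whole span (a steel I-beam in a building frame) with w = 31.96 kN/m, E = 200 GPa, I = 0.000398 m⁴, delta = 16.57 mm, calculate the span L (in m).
Model: a simply supported beam carrying a uniformly distributed load w over its whole span, so delta = (5·w·L^4) / (384·E·I).
Solve for L: L = ((384·delta·E·I) / (5·w))^(1/4).
Convert to SI units:
  w = 31.96 kN/m = 31960 N/m
  E = 200 GPa = 2 × 10¹¹ Pa
  delta = 16.57 mm = 0.01657 m
Substitute:
  L = ((384 × 0.01657 × (2 × 10¹¹) × 0.000398) / (5 × 31960))^(1/4)
  L = 7.503 m
Final answer: L = 7.503 m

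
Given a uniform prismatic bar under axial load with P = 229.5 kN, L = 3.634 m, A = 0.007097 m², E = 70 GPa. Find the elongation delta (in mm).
Model: a uniform prismatic bar under axial load, so delta = (P·L) / (A·E).
Convert to SI units:
  P = 229.5 kN = 229500 N
  E = 70 GPa = 7 × 10¹⁰ Pa
Substitute:
  delta = (229500 × 3.634) / (0.007097 × (7 × 10¹⁰))
  delta = 0.001679 m
Convert: delta = 0.001679 m = 1.679 mm
Final answer: delta = 1.679 mm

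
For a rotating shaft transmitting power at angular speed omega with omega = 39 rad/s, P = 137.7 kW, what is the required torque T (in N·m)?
Model: a rotating shaft transmitting power at angular speed omega, so P = T·omega.
Solve for T: T = P / omega.
Convert to SI units:
  P = 137.7 kW = 137700 W
Substitute:
  T = 137700 / 39
  T = 3531 N·m
Final answer: T = 3531 N·m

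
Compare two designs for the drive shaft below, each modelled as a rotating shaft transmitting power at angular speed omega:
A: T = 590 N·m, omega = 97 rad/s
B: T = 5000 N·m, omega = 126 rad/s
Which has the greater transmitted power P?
Model: a rotating shaft transmitting power at angular speed omega, so P = T·omega (SI units).
  A: P = 590 × 97 = 57230 W = 57.23 kW
  B: P = 5000 × 126 = 630000 W = 630 kW
630 kW > 57.23 kW, so B is larger.
Final answer: B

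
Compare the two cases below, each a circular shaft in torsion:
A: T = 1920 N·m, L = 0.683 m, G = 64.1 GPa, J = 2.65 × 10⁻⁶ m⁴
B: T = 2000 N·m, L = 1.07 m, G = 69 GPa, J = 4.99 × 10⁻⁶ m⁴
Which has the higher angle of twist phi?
Model: a circular shaft in torsion, so phi = (T·L) / (G·J) (SI units).
  A: phi = (1920 × 0.683) / ((6.41 × 10¹⁰) × (2.65 × 10⁻⁶)) = 0.00772 rad = 0.4423°
  B: phi = (2000 × 1.07) / ((6.9 × 10¹⁰) × (4.99 × 10⁻⁶)) = 0.006215 rad = 0.3561°
0.4423° > 0.3561°, so A is larger.
Final answer: A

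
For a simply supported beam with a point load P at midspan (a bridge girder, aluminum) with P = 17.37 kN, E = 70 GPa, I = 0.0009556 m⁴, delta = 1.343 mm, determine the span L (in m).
Model: a simply supported beam with a point load P at midspan, so delta = (P·L^3) / (48·E·I).
Solve for L: L = ((48·delta·E·I) / P)^(1/3).
Convert to SI units:
  P = 17.37 kN = 17370 N
  E = 70 GPa = 7 × 10¹⁰ Pa
  delta = 1.343 mm = 0.001343 m
Substitute:
  L = ((48 × 0.001343 × (7 × 10¹⁰) × 0.0009556) / 17370)^(1/3)
  L = 6.285 m
Final answer: L = 6.285 m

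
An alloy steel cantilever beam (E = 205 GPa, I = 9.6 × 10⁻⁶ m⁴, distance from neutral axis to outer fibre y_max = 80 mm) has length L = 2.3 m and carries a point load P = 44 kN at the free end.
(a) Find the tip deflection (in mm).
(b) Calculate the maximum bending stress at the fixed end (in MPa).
(a) Tip deflection of a cantilever with an end point load: δ = P·L^3 / (3·E·I). Convert P = 44 kN = 44000 N, E = 205 GPa = 2.05 × 10¹¹ Pa.
  δ = (44000 × 2.3^3) / (3 × (2.05 × 10¹¹) × (9.6 × 10⁻⁶)) = 0.09068 m = 90.68 mm
(b) Maximum bending moment at the fixed end: M = P·L = 44000 × 2.3 = 101200 N·m. Convert y_max = 80 mm = 0.08 m.
  σ = M·y_max / I = (101200 × 0.08) / (9.6 × 10⁻⁶) = 8.433 × 10⁸ Pa = 843.3 MPa
Final answer: (a) δ = 90.68 mm, (b) σ = 843.3 MPa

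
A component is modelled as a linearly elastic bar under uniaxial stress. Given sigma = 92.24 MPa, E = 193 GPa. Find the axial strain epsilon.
Model: a linearly elastic bar under uniaxial stress, so epsilon = sigma / E.
Convert to SI units:
  sigma = 92.24 MPa = 9.224 × 10⁷ Pa
  E = 193 GPa = 1.93 × 10¹¹ Pa
Substitute:
  epsilon = (9.224 × 10⁷) / (1.93 × 10¹¹)
  epsilon = 0.0004779
Final answer: epsilon = 0.0004779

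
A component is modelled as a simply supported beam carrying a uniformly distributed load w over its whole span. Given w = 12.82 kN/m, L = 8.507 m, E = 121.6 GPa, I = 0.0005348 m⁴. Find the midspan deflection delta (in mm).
Model: a simply supported beam carrying a uniformly distributed load w over its whole span, so delta = (5·w·L^4) / (384·E·I).
Convert to SI units:
  w = 12.82 kN/m = 12820 N/m
  E = 121.6 GPa = 1.216 × 10¹¹ Pa
Substitute:
  delta = (5 × 12820 × 8.507^4) / (384 × (1.216 × 10¹¹) × 0.0005348)
  delta = 0.01344 m
Convert: delta = 0.01344 m = 13.44 mm
Final answer: delta = 13.44 mm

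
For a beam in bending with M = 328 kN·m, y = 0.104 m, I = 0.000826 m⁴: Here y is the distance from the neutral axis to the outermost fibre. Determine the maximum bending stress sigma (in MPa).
Model: a beam in bending, so sigma = (M·y) / I.
Convert to SI units:
  M = 328 kN·m = 328000 N·m
Substitute:
  sigma = (328000 × 0.104) / 0.000826
  sigma = 4.13 × 10⁷ Pa
Convert: sigma = 4.13 × 10⁷ Pa = 41.3 MPa
Final answer: sigma = 41.3 MPa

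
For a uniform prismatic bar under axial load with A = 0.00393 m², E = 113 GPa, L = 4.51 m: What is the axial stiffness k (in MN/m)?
Model: a uniform prismatic bar under axial load, so k = (A·E) / L.
Convert to SI units:
  E = 113 GPa = 1.13 × 10¹¹ Pa
Substitute:
  k = (0.00393 × (1.13 × 10¹¹)) / 4.51
  k = 9.847 × 10⁷ N/m
Convert: k = 9.847 × 10⁷ N/m = 98.47 MN/m
Final answer: k = 98.47 MN/m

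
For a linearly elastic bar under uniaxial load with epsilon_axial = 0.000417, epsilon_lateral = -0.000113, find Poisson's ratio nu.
Model: a linearly elastic bar under uniaxial load, so epsilon_lateral = -nu·epsilon_axial.
Solve for nu: nu = -epsilon_lateral / epsilon_axial.
Substitute:
  nu = -(-0.000113) / 0.000417
  nu = 0.271
Final answer: nu = 0.271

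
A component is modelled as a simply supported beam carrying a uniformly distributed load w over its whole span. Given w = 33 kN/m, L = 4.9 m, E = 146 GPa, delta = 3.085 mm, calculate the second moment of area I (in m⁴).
Model: a simply supported beam carrying a uniformly distributed load w over its whole span, so delta = (5·w·L^4) / (384·E·I).
Solve for I: I = (5·w·L^4) / (384·delta·E).
Convert to SI units:
  w = 33 kN/m = 33000 N/m
  E = 146 GPa = 1.46 × 10¹¹ Pa
  delta = 3.085 mm = 0.003085 m
Substitute:
  I = (5 × 33000 × 4.9^4) / (384 × 0.003085 × (1.46 × 10¹¹))
  I = 0.00055 m⁴
Final answer: I = 0.00055 m⁴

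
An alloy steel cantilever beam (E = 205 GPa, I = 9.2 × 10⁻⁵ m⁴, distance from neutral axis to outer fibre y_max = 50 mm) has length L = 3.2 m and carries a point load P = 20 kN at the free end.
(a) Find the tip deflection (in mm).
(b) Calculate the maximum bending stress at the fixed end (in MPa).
(a) Tip deflection of a cantilever with an end point load: δ = P·L^3 / (3·E·I). Convert P = 20 kN = 20000 N, E = 205 GPa = 2.05 × 10¹¹ Pa.
  δ = (20000 × 3.2^3) / (3 × (2.05 × 10¹¹) × (9.2 × 10⁻⁵)) = 0.01158 m = 11.58 mm
(b) Maximum bending moment at the fixed end: M = P·L = 20000 × 3.2 = 64000 N·m. Convert y_max = 50 mm = 0.05 m.
  σ = M·y_max / I = (64000 × 0.05) / (9.2 × 10⁻⁵) = 3.478 × 10⁷ Pa = 34.78 MPa
Final answer: (a) δ = 11.58 mm, (b) σ = 34.78 MPa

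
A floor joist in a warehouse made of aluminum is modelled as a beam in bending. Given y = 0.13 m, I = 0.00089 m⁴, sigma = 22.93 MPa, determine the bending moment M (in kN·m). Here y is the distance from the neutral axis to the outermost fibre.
Model: a beam in bending, so sigma = (M·y) / I.
Solve for M: M = (sigma·I) / y.
Convert to SI units:
  sigma = 22.93 MPa = 2.293 × 10⁷ Pa
Substitute:
  M = ((2.293 × 10⁷) × 0.00089) / 0.13
  M = 157000 N·m
Convert: M = 157000 N·m = 157 kN·m
Final answer: M = 157 kN·m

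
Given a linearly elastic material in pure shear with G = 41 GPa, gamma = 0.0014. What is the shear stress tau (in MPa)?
Model: a linearly elastic material in pure shear, so tau = G·gamma.
Convert to SI units:
  G = 41 GPa = 4.1 × 10¹⁰ Pa
Substitute:
  tau = (4.1 × 10¹⁰) × 0.0014
  tau = 5.74 × 10⁷ Pa
Convert: tau = 5.74 × 10⁷ Pa = 57.4 MPa
Final answer: tau = 57.4 MPa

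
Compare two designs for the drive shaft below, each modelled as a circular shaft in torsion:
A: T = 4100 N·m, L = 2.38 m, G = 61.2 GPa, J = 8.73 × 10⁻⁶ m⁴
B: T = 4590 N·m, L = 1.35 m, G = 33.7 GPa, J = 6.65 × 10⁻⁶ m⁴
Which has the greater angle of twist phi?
Model: a circular shaft in torsion, so phi = (T·L) / (G·J) (SI units).
  A: phi = (4100 × 2.38) / ((6.12 × 10¹⁰) × (8.73 × 10⁻⁶)) = 0.01826 rad = 1.046°
  B: phi = (4590 × 1.35) / ((3.37 × 10¹⁰) × (6.65 × 10⁻⁶)) = 0.02765 rad = 1.584°
1.584° > 1.046°, so B is larger.
Final answer: B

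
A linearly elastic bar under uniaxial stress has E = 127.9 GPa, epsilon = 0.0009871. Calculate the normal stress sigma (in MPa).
Model: a linearly elastic bar under uniaxial stress, so sigma = E·epsilon.
Convert to SI units:
  E = 127.9 GPa = 1.279 × 10¹¹ Pa
Substitute:
  sigma = (1.279 × 10¹¹) × 0.0009871
  sigma = 1.263 × 10⁸ Pa
Convert: sigma = 1.263 × 10⁸ Pa = 126.3 MPa
Final answer: sigma = 126.3 MPa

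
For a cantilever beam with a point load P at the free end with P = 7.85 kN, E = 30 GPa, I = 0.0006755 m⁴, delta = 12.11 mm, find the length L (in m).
Model: a cantilever beam with a point load P at the free end, so delta = (P·L^3) / (3·E·I).
Solve for L: L = ((3·delta·E·I) / P)^(1/3).
Convert to SI units:
  P = 7.85 kN = 7850 N
  E = 30 GPa = 3 × 10¹⁰ Pa
  delta = 12.11 mm = 0.01211 m
Substitute:
  L = ((3 × 0.01211 × (3 × 10¹⁰) × 0.0006755) / 7850)^(1/3)
  L = 4.543 m
Final answer: L = 4.543 m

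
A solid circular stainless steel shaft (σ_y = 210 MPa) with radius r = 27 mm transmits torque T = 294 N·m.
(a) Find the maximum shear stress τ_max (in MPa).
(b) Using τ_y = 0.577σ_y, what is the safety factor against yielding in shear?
(a) For a solid circular shaft, τ_max = T·r/J with J = π·r^4/2, i.e. τ_max = 2·T / (π·r^3). Convert r = 27 mm = 0.027 m.
  τ_max = (2 × 294) / (π × 0.027^3) = 9.509 × 10⁶ Pa = 9.509 MPa
(b) τ_y = 0.577 × 210 = 121.17 MPa
  SF = τ_y/τ_max = 121.17 / 9.509 = 12.74
Final answer: (a) τ_max = 9.509 MPa, (b) SF = 12.74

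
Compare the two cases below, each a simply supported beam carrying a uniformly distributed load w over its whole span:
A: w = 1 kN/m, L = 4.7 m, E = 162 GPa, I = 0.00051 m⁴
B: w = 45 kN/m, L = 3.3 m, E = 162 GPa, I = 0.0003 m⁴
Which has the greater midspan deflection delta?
Model: a simply supported beam carrying a uniformly distributed load w over its whole span, so delta = (5·w·L^4) / (384·E·I) (SI units).
  A: delta = (5 × 1000 × 4.7^4) / (384 × (1.62 × 10¹¹) × 0.00051) = 7.69 × 10⁻⁵ m = 0.0769 mm
  B: delta = (5 × 45000 × 3.3^4) / (384 × (1.62 × 10¹¹) × 0.0003) = 0.00143 m = 1.43 mm
1.43 mm > 0.0769 mm, so B is larger.
Final answer: B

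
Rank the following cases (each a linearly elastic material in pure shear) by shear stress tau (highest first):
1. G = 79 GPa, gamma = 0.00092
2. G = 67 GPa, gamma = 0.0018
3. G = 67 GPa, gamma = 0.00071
Model: a linearly elastic material in pure shear, so tau = G·gamma (SI units).
  Case 1: tau = (7.9 × 10¹⁰) × 0.00092 = 7.268 × 10⁷ Pa = 72.68 MPa
  Case 2: tau = (6.7 × 10¹⁰) × 0.0018 = 1.206 × 10⁸ Pa = 120.6 MPa
  Case 3: tau = (6.7 × 10¹⁰) × 0.00071 = 4.757 × 10⁷ Pa = 47.57 MPa
Ordering: 120.6 MPa (case 2) > 72.68 MPa (case 1) > 47.57 MPa (case 3)
Final answer: 2, 1, 3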